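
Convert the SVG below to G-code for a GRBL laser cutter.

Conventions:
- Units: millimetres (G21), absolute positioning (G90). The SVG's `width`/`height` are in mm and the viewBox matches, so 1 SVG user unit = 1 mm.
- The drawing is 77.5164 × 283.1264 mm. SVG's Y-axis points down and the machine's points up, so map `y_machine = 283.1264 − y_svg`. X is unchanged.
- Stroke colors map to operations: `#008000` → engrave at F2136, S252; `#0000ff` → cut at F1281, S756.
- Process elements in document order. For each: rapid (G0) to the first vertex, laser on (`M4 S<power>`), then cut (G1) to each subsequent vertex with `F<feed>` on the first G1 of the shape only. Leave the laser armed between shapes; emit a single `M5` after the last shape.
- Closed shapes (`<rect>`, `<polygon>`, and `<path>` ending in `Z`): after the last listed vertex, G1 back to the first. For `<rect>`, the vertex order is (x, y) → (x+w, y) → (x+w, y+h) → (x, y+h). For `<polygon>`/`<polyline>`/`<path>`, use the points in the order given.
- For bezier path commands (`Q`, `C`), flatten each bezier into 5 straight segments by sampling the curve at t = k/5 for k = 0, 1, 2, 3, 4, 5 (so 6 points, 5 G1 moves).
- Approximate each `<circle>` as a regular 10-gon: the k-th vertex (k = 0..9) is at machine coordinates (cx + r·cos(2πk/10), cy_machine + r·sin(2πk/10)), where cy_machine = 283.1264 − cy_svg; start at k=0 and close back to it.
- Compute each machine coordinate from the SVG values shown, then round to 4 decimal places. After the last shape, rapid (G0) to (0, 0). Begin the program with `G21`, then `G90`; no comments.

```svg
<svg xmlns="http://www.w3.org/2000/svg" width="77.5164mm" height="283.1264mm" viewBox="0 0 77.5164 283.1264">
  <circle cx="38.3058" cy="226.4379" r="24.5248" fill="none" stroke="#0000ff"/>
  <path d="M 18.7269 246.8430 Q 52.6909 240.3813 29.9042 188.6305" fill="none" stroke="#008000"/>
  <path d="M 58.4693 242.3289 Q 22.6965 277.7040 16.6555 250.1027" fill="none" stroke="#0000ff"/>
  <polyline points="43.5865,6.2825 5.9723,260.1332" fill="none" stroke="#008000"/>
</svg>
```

G21
G90
G0 X62.8306 Y56.6885
M4 S756
G1 X58.1468 Y71.1038 F1281
G1 X45.8844 Y80.0130
G1 X30.7272 Y80.0130
G1 X18.4648 Y71.1038
G1 X13.7810 Y56.6885
G1 X18.4648 Y42.2732
G1 X30.7272 Y33.3640
G1 X45.8844 Y33.3640
G1 X58.1468 Y42.2732
G1 X62.8306 Y56.6885
G0 X18.7269 Y36.2834
M4 S252
G1 X30.0425 Y40.6796 F2136
G1 X36.8180 Y48.6990
G1 X39.0534 Y60.3415
G1 X36.7489 Y75.6071
G1 X29.9042 Y94.4959
G0 X58.4693 Y40.7975
M4 S756
G1 X45.3495 Y29.1665 F1281
G1 X34.6081 Y22.5736
G1 X26.2454 Y21.0189
G1 X20.2612 Y24.5022
G1 X16.6555 Y33.0237
G0 X43.5865 Y276.8439
M4 S252
G1 X5.9723 Y22.9932 F2136
M5
G0 X0.0000 Y0.0000

1 u = 1 mm; y_m = 283.1264 − y.

[1] `<circle>` circle, #0000ff→cut S756 F1281: (62.8306,56.6885) → (58.1468,71.1038) → (45.8844,80.0130) → (30.7272,80.0130) → (18.4648,71.1038) → (13.7810,56.6885) → (18.4648,42.2732) → (30.7272,33.3640) → (45.8844,33.3640) → (58.1468,42.2732) → (62.8306,56.6885) (closed)

[2] `<path>` quadratic bezier, #008000→engrave S252 F2136: (18.7269,36.2834) → (30.0425,40.6796) → (36.8180,48.6990) → (39.0534,60.3415) → (36.7489,75.6071) → (29.9042,94.4959)

[3] `<path>` quadratic bezier, #0000ff→cut S756 F1281: (58.4693,40.7975) → (45.3495,29.1665) → (34.6081,22.5736) → (26.2454,21.0189) → (20.2612,24.5022) → (16.6555,33.0237)

[4] `<polyline>` line segment, #008000→engrave S252 F2136: (43.5865,276.8439) → (5.9723,22.9932)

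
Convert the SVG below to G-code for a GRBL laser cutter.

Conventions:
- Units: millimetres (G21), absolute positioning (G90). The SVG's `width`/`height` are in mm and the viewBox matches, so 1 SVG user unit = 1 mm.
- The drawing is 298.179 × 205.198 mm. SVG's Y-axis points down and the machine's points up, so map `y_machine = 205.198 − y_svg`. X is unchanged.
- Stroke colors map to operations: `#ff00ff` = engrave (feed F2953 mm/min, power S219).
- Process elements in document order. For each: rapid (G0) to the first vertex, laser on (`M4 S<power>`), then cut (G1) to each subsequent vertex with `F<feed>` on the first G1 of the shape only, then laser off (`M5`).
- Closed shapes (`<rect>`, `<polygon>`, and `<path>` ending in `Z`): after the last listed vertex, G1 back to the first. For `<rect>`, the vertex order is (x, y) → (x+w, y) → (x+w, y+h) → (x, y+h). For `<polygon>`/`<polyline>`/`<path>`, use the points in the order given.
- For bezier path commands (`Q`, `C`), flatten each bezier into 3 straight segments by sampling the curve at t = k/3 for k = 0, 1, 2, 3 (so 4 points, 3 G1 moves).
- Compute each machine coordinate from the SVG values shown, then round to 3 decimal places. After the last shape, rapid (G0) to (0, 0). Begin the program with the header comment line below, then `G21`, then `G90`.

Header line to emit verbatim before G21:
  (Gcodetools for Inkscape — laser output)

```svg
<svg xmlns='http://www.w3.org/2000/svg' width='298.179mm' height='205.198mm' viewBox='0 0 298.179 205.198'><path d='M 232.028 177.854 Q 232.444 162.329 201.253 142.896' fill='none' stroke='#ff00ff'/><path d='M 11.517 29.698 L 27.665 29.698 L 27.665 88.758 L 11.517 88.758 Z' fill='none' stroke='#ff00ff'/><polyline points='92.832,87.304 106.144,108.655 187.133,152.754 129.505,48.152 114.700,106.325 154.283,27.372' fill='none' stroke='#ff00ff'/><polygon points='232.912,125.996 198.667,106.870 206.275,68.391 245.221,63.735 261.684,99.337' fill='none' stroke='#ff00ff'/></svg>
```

viewBox `0 0 298.179 205.198` with mm width/height → 1 unit = 1 mm. Flip: y_m = 205.198 − y_svg.

**Shape 1** — `<path>` quadratic bezier, stroke `#ff00ff` → engrave (S219, F2953). Control points (SVG): P0=(232.028,177.854), P1=(232.444,162.329), P2=(201.253,142.896); sampled at t=k/3. Machine vertices: (232.028,27.344) → (228.793,38.128) → (218.535,49.781) → (201.253,62.302). Open path.

**Shape 2** — `<path>` rectangle, stroke `#ff00ff` → engrave (S219, F2953). Machine vertices: (11.517,175.500) → (27.665,175.500) → (27.665,116.440) → (11.517,116.440) → (11.517,175.500). Closed: final G1 returns to the first vertex.

**Shape 3** — `<polyline>` open polyline, stroke `#ff00ff` → engrave (S219, F2953). Machine vertices: (92.832,117.894) → (106.144,96.543) → (187.133,52.444) → (129.505,157.046) → (114.700,98.873) → (154.283,177.826). Open path.

**Shape 4** — `<polygon>` regular polygon, stroke `#ff00ff` → engrave (S219, F2953). Machine vertices: (232.912,79.202) → (198.667,98.328) → (206.275,136.807) → (245.221,141.463) → (261.684,105.861) → (232.912,79.202). Closed: final G1 returns to the first vertex.

(Gcodetools for Inkscape — laser output)
G21
G90
G0 X232.028 Y27.344
M4 S219
G1 X228.793 Y38.128 F2953
G1 X218.535 Y49.781
G1 X201.253 Y62.302
M5
G0 X11.517 Y175.500
M4 S219
G1 X27.665 Y175.500 F2953
G1 X27.665 Y116.440
G1 X11.517 Y116.440
G1 X11.517 Y175.500
M5
G0 X92.832 Y117.894
M4 S219
G1 X106.144 Y96.543 F2953
G1 X187.133 Y52.444
G1 X129.505 Y157.046
G1 X114.700 Y98.873
G1 X154.283 Y177.826
M5
G0 X232.912 Y79.202
M4 S219
G1 X198.667 Y98.328 F2953
G1 X206.275 Y136.807
G1 X245.221 Y141.463
G1 X261.684 Y105.861
G1 X232.912 Y79.202
M5
G0 X0.000 Y0.000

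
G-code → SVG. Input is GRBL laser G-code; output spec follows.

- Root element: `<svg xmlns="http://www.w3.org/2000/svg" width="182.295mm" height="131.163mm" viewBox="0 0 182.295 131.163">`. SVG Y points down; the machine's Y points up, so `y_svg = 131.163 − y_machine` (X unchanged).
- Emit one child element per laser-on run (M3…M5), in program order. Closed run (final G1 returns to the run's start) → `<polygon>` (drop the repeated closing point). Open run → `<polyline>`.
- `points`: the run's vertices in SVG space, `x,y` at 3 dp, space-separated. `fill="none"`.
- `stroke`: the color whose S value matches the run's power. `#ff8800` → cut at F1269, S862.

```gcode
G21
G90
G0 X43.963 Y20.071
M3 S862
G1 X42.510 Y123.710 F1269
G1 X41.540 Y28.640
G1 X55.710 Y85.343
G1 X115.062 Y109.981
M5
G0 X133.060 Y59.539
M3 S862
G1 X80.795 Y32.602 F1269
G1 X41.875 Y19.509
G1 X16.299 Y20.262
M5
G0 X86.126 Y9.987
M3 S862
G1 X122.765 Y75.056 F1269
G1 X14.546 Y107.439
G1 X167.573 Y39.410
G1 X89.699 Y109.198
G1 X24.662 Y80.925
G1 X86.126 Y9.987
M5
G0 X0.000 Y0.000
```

Machine Y-up, SVG Y-down with viewBox height 131.163, so y_svg = 131.163 − y_machine; X carries over. Every run uses S862, so all elements get stroke `#ff8800` (cut).

Run 1: The run is open, so emit a `<polyline>` with points (Y-flipped): 43.963,111.092 42.510,7.453 41.540,102.523 55.710,45.820 115.062,21.182.

Run 2: The run is open, so emit a `<polyline>` with points (Y-flipped): 133.060,71.624 80.795,98.561 41.875,111.654 16.299,110.901.

Run 3: The run returns to its start, so emit a `<polygon>` with points (Y-flipped): 86.126,121.176 122.765,56.107 14.546,23.724 167.573,91.753 89.699,21.965 24.662,50.238.

<svg xmlns="http://www.w3.org/2000/svg" width="182.295mm" height="131.163mm" viewBox="0 0 182.295 131.163">
  <polyline points="43.963,111.092 42.510,7.453 41.540,102.523 55.710,45.820 115.062,21.182" fill="none" stroke="#ff8800"/>
  <polyline points="133.060,71.624 80.795,98.561 41.875,111.654 16.299,110.901" fill="none" stroke="#ff8800"/>
  <polygon points="86.126,121.176 122.765,56.107 14.546,23.724 167.573,91.753 89.699,21.965 24.662,50.238" fill="none" stroke="#ff8800"/>
</svg>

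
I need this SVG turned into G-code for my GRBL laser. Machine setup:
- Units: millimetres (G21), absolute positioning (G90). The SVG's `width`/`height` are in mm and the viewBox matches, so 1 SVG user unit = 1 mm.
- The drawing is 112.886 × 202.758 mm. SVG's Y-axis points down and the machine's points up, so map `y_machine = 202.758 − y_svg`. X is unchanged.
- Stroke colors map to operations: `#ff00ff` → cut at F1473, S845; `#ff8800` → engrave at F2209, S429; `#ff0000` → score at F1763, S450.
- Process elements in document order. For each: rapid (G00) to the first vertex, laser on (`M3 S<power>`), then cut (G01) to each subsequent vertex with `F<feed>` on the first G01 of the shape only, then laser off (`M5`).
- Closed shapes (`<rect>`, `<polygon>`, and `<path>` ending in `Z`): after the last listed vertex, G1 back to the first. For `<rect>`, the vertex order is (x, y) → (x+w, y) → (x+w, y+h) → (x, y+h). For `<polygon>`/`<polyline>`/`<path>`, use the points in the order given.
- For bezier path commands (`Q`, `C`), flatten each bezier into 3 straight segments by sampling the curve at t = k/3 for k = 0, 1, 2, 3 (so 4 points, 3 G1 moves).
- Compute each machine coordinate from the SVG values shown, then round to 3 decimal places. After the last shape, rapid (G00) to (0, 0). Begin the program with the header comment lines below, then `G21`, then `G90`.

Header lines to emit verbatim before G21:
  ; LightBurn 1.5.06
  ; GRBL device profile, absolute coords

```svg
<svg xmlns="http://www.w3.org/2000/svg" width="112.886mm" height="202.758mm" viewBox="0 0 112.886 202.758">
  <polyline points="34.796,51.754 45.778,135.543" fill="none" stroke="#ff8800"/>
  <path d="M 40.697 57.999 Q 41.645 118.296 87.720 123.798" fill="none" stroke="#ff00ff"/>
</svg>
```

Since the viewBox matches the mm dimensions, user units are millimetres directly. The only transform is the Y-flip y_m = 202.758 − y_svg.

Shape 1 is a line segment drawn with `<polyline>`. Its stroke #ff8800 means engrave at S429, F2209. After flipping Y the toolpath is (34.796,151.004) → (45.778,67.215).

Shape 2 is a quadratic bezier drawn with `<path>`. Its stroke #ff00ff means cut at S845, F1473. After flipping Y the toolpath is (40.697,144.759) → (46.343,110.649) → (62.017,88.716) → (87.720,78.960).

; LightBurn 1.5.06
; GRBL device profile, absolute coords
G21
G90
G00 X34.796 Y151.004
M3 S429
G01 X45.778 Y67.215 F2209
M5
G00 X40.697 Y144.759
M3 S845
G01 X46.343 Y110.649 F1473
G01 X62.017 Y88.716
G01 X87.720 Y78.960
M5
G00 X0.000 Y0.000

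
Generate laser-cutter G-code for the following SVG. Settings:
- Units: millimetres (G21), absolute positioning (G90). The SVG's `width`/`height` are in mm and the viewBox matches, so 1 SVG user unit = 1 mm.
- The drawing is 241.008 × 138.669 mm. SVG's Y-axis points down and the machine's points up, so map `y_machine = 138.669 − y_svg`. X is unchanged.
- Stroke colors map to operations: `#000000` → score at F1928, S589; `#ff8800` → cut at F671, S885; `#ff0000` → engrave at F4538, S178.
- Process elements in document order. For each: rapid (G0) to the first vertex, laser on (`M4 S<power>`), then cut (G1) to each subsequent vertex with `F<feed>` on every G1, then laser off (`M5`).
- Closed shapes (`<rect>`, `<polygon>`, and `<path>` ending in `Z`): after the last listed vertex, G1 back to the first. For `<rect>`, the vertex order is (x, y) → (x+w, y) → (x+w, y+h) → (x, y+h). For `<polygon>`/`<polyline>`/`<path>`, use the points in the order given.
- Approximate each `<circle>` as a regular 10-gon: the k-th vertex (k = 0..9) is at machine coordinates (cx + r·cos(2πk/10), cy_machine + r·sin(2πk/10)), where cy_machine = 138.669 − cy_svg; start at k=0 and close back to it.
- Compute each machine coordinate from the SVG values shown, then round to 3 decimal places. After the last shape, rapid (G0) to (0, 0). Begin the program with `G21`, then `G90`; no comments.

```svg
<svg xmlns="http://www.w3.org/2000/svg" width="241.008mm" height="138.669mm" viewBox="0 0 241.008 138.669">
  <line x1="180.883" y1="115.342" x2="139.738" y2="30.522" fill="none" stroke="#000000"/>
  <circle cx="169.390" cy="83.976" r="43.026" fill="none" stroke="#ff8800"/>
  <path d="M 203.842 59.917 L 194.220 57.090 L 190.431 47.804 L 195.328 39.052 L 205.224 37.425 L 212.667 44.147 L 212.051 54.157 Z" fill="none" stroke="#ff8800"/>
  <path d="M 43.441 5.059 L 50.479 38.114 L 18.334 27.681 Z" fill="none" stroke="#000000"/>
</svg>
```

G21
G90
G0 X180.883 Y23.327
M4 S589
G1 X139.738 Y108.147 F1928
M5
G0 X212.416 Y54.693
M4 S885
G1 X204.199 Y79.983 F671
G1 X182.686 Y95.613 F671
G1 X156.094 Y95.613 F671
G1 X134.581 Y79.983 F671
G1 X126.364 Y54.693 F671
G1 X134.581 Y29.403 F671
G1 X156.094 Y13.773 F671
G1 X182.686 Y13.773 F671
G1 X204.199 Y29.403 F671
G1 X212.416 Y54.693 F671
M5
G0 X203.842 Y78.752
M4 S885
G1 X194.220 Y81.579 F671
G1 X190.431 Y90.865 F671
G1 X195.328 Y99.617 F671
G1 X205.224 Y101.244 F671
G1 X212.667 Y94.522 F671
G1 X212.051 Y84.512 F671
G1 X203.842 Y78.752 F671
M5
G0 X43.441 Y133.610
M4 S589
G1 X50.479 Y100.555 F1928
G1 X18.334 Y110.988 F1928
G1 X43.441 Y133.610 F1928
M5
G0 X0.000 Y0.000

viewBox `0 0 241.008 138.669` with mm width/height → 1 unit = 1 mm. Flip: y_m = 138.669 − y_svg.

**Shape 1** — `<line>` line segment, stroke `#000000` → score (S589, F1928). Machine vertices: (180.883,23.327) → (139.738,108.147). Open path.

**Shape 2** — `<circle>` circle, stroke `#ff8800` → cut (S885, F671). Machine vertices: (212.416,54.693) → (204.199,79.983) → (182.686,95.613) → (156.094,95.613) → (134.581,79.983) → (126.364,54.693) → (134.581,29.403) → (156.094,13.773) → (182.686,13.773) → (204.199,29.403) → (212.416,54.693). Closed: final G1 returns to the first vertex.

**Shape 3** — `<path>` regular polygon, stroke `#ff8800` → cut (S885, F671). Machine vertices: (203.842,78.752) → (194.220,81.579) → (190.431,90.865) → (195.328,99.617) → (205.224,101.244) → (212.667,94.522) → (212.051,84.512) → (203.842,78.752). Closed: final G1 returns to the first vertex.

**Shape 4** — `<path>` regular polygon, stroke `#000000` → score (S589, F1928). Machine vertices: (43.441,133.610) → (50.479,100.555) → (18.334,110.988) → (43.441,133.610). Closed: final G1 returns to the first vertex.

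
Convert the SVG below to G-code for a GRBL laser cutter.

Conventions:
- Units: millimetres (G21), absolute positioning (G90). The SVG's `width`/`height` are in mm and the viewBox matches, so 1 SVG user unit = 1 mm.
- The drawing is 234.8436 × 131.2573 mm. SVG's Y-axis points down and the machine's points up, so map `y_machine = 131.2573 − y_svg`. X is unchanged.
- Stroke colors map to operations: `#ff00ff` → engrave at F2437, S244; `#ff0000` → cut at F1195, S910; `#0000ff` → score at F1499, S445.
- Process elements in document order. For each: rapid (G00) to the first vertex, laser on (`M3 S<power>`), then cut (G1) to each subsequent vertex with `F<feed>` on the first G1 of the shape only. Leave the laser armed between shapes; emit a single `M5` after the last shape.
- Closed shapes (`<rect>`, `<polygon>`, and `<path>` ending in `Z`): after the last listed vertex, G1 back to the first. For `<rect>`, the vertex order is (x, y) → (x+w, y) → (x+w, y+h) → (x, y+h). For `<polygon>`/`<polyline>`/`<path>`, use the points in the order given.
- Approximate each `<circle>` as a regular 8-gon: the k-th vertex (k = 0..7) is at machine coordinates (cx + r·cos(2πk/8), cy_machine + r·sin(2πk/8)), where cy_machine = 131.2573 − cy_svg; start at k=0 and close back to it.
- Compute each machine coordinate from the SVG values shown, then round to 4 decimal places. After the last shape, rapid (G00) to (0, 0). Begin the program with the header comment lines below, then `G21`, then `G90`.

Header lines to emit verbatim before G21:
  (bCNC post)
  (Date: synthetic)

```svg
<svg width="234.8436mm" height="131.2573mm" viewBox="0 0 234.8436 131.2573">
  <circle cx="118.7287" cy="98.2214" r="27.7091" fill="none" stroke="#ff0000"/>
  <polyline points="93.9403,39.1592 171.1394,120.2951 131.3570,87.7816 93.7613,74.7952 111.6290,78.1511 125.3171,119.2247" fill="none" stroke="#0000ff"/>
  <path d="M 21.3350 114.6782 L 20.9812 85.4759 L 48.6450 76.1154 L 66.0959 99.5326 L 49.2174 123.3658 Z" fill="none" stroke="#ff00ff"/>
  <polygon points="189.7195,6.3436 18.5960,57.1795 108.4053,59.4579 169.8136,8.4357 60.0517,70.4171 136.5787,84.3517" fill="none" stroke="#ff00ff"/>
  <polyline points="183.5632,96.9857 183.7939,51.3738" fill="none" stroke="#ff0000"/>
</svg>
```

(bCNC post)
(Date: synthetic)
G21
G90
G00 X146.4378 Y33.0359
M3 S910
G1 X138.3220 Y52.6292 F1195
G1 X118.7287 Y60.7450
G1 X99.1354 Y52.6292
G1 X91.0196 Y33.0359
G1 X99.1354 Y13.4426
G1 X118.7287 Y5.3268
G1 X138.3220 Y13.4426
G1 X146.4378 Y33.0359
G00 X93.9403 Y92.0981
M3 S445
G1 X171.1394 Y10.9622 F1499
G1 X131.3570 Y43.4757
G1 X93.7613 Y56.4621
G1 X111.6290 Y53.1062
G1 X125.3171 Y12.0326
G00 X21.3350 Y16.5791
M3 S244
G1 X20.9812 Y45.7814 F2437
G1 X48.6450 Y55.1419
G1 X66.0959 Y31.7247
G1 X49.2174 Y7.8915
G1 X21.3350 Y16.5791
G00 X189.7195 Y124.9137
M3 S244
G1 X18.5960 Y74.0778 F2437
G1 X108.4053 Y71.7994
G1 X169.8136 Y122.8216
G1 X60.0517 Y60.8402
G1 X136.5787 Y46.9056
G1 X189.7195 Y124.9137
G00 X183.5632 Y34.2716
M3 S910
G1 X183.7939 Y79.8835 F1195
M5
G00 X0.0000 Y0.0000

viewBox `0 0 234.8436 131.2573` with mm width/height → 1 unit = 1 mm. Flip: y_m = 131.2573 − y_svg.

**Shape 1** — `<circle>` circle, stroke `#ff0000` → cut (S910, F1195). Machine vertices: (146.4378,33.0359) → (138.3220,52.6292) → (118.7287,60.7450) → (99.1354,52.6292) → (91.0196,33.0359) → (99.1354,13.4426) → (118.7287,5.3268) → (138.3220,13.4426) → (146.4378,33.0359). Closed: final G1 returns to the first vertex.

**Shape 2** — `<polyline>` open polyline, stroke `#0000ff` → score (S445, F1499). Machine vertices: (93.9403,92.0981) → (171.1394,10.9622) → (131.3570,43.4757) → (93.7613,56.4621) → (111.6290,53.1062) → (125.3171,12.0326). Open path.

**Shape 3** — `<path>` regular polygon, stroke `#ff00ff` → engrave (S244, F2437). Machine vertices: (21.3350,16.5791) → (20.9812,45.7814) → (48.6450,55.1419) → (66.0959,31.7247) → (49.2174,7.8915) → (21.3350,16.5791). Closed: final G1 returns to the first vertex.

**Shape 4** — `<polygon>` closed polygon, stroke `#ff00ff` → engrave (S244, F2437). Machine vertices: (189.7195,124.9137) → (18.5960,74.0778) → (108.4053,71.7994) → (169.8136,122.8216) → (60.0517,60.8402) → (136.5787,46.9056) → (189.7195,124.9137). Closed: final G1 returns to the first vertex.

**Shape 5** — `<polyline>` line segment, stroke `#ff0000` → cut (S910, F1195). Machine vertices: (183.5632,34.2716) → (183.7939,79.8835). Open path.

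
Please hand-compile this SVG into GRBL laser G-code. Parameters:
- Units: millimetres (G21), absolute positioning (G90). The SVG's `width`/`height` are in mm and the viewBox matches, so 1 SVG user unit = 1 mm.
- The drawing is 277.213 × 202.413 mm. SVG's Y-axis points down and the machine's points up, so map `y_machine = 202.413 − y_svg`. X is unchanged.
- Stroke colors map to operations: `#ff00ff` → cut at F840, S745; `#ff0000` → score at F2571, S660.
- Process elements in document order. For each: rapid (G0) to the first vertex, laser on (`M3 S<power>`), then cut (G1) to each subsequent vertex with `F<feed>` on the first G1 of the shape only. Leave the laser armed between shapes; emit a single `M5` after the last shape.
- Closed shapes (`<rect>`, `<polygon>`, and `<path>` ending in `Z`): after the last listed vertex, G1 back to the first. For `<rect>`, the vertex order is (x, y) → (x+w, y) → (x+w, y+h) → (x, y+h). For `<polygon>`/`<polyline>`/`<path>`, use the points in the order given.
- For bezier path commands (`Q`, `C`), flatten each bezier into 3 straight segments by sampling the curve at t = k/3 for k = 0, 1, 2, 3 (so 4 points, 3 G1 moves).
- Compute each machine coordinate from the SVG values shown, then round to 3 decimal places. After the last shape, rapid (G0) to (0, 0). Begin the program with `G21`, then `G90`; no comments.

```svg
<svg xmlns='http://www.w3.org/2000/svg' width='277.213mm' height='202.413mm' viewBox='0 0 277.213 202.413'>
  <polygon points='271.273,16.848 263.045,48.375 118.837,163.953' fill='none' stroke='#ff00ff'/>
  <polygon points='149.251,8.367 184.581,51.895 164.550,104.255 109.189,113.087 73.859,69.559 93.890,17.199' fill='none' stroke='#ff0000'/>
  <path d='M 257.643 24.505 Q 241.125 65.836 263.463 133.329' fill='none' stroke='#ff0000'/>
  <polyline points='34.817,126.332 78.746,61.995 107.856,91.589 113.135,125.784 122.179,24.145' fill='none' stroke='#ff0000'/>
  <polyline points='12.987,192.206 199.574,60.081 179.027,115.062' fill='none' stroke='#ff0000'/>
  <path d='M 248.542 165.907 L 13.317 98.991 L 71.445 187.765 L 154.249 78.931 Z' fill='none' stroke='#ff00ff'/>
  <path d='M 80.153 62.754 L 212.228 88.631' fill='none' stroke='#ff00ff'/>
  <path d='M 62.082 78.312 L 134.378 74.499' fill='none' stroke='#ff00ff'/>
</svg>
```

viewBox `0 0 277.213 202.413` with mm width/height → 1 unit = 1 mm. Flip: y_m = 202.413 − y_svg.

**Shape 1** — `<polygon>` closed polygon, stroke `#ff00ff` → cut (S745, F840). Machine vertices: (271.273,185.565) → (263.045,154.038) → (118.837,38.460) → (271.273,185.565). Closed: final G1 returns to the first vertex.

**Shape 2** — `<polygon>` regular polygon, stroke `#ff0000` → score (S660, F2571). Machine vertices: (149.251,194.046) → (184.581,150.518) → (164.550,98.158) → (109.189,89.326) → (73.859,132.854) → (93.890,185.214) → (149.251,194.046). Closed: final G1 returns to the first vertex.

**Shape 3** — `<path>` quadratic bezier, stroke `#ff0000` → score (S660, F2571). Control points (SVG): P0=(257.643,24.505), P1=(241.125,65.836), P2=(263.463,133.329); sampled at t=k/3. Machine vertices: (257.643,177.908) → (250.948,147.447) → (252.888,111.172) → (263.463,69.084). Open path.

**Shape 4** — `<polyline>` open polyline, stroke `#ff0000` → score (S660, F2571). Machine vertices: (34.817,76.081) → (78.746,140.418) → (107.856,110.824) → (113.135,76.629) → (122.179,178.268). Open path.

**Shape 5** — `<polyline>` open polyline, stroke `#ff0000` → score (S660, F2571). Machine vertices: (12.987,10.207) → (199.574,142.332) → (179.027,87.351). Open path.

**Shape 6** — `<path>` closed polygon, stroke `#ff00ff` → cut (S745, F840). Machine vertices: (248.542,36.506) → (13.317,103.422) → (71.445,14.648) → (154.249,123.482) → (248.542,36.506). Closed: final G1 returns to the first vertex.

**Shape 7** — `<path>` line segment, stroke `#ff00ff` → cut (S745, F840). Machine vertices: (80.153,139.659) → (212.228,113.782). Open path.

**Shape 8** — `<path>` line segment, stroke `#ff00ff` → cut (S745, F840). Machine vertices: (62.082,124.101) → (134.378,127.914). Open path.

G21
G90
G0 X271.273 Y185.565
M3 S745
G1 X263.045 Y154.038 F840
G1 X118.837 Y38.460
G1 X271.273 Y185.565
G0 X149.251 Y194.046
M3 S660
G1 X184.581 Y150.518 F2571
G1 X164.550 Y98.158
G1 X109.189 Y89.326
G1 X73.859 Y132.854
G1 X93.890 Y185.214
G1 X149.251 Y194.046
G0 X257.643 Y177.908
M3 S660
G1 X250.948 Y147.447 F2571
G1 X252.888 Y111.172
G1 X263.463 Y69.084
G0 X34.817 Y76.081
M3 S660
G1 X78.746 Y140.418 F2571
G1 X107.856 Y110.824
G1 X113.135 Y76.629
G1 X122.179 Y178.268
G0 X12.987 Y10.207
M3 S660
G1 X199.574 Y142.332 F2571
G1 X179.027 Y87.351
G0 X248.542 Y36.506
M3 S745
G1 X13.317 Y103.422 F840
G1 X71.445 Y14.648
G1 X154.249 Y123.482
G1 X248.542 Y36.506
G0 X80.153 Y139.659
M3 S745
G1 X212.228 Y113.782 F840
G0 X62.082 Y124.101
M3 S745
G1 X134.378 Y127.914 F840
M5
G0 X0.000 Y0.000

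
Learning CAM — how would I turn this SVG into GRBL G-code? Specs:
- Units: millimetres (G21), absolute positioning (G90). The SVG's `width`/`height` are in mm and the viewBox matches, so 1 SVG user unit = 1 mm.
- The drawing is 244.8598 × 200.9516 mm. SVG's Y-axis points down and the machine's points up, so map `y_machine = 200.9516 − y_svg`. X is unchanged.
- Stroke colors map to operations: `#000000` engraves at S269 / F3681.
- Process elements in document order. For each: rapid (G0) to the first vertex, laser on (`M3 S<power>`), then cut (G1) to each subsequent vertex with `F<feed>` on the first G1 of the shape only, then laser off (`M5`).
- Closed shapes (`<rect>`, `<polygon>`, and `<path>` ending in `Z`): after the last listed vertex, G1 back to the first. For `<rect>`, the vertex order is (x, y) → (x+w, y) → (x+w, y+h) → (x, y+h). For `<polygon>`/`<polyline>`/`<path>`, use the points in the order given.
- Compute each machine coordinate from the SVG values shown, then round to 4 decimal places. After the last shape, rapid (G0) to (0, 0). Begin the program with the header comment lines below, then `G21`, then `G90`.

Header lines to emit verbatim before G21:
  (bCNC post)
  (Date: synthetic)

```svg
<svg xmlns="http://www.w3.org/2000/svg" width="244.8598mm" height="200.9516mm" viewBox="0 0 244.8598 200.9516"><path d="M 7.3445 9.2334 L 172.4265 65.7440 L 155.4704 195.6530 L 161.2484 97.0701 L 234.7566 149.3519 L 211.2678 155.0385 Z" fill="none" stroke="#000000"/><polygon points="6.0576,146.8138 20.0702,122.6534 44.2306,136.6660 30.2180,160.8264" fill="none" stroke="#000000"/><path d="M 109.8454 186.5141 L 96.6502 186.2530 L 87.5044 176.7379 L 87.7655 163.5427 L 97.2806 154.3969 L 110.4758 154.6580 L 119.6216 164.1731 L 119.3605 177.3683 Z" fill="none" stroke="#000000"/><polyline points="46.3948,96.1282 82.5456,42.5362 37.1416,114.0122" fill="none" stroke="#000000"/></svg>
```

(bCNC post)
(Date: synthetic)
G21
G90
G0 X7.3445 Y191.7182
M3 S269
G1 X172.4265 Y135.2076 F3681
G1 X155.4704 Y5.2986
G1 X161.2484 Y103.8815
G1 X234.7566 Y51.5997
G1 X211.2678 Y45.9131
G1 X7.3445 Y191.7182
M5
G0 X6.0576 Y54.1378
M3 S269
G1 X20.0702 Y78.2982 F3681
G1 X44.2306 Y64.2856
G1 X30.2180 Y40.1252
G1 X6.0576 Y54.1378
M5
G0 X109.8454 Y14.4375
M3 S269
G1 X96.6502 Y14.6986 F3681
G1 X87.5044 Y24.2137
G1 X87.7655 Y37.4089
G1 X97.2806 Y46.5547
G1 X110.4758 Y46.2936
G1 X119.6216 Y36.7785
G1 X119.3605 Y23.5833
G1 X109.8454 Y14.4375
M5
G0 X46.3948 Y104.8234
M3 S269
G1 X82.5456 Y158.4154 F3681
G1 X37.1416 Y86.9394
M5
G0 X0.0000 Y0.0000

1 u = 1 mm; y_m = 200.9516 − y.

[1] `<path>` closed polygon, #000000→engrave S269 F3681: (7.3445,191.7182) → (172.4265,135.2076) → (155.4704,5.2986) → (161.2484,103.8815) → (234.7566,51.5997) → (211.2678,45.9131) → (7.3445,191.7182) (closed)

[2] `<polygon>` regular polygon, #000000→engrave S269 F3681: (6.0576,54.1378) → (20.0702,78.2982) → (44.2306,64.2856) → (30.2180,40.1252) → (6.0576,54.1378) (closed)

[3] `<path>` regular polygon, #000000→engrave S269 F3681: (109.8454,14.4375) → (96.6502,14.6986) → (87.5044,24.2137) → (87.7655,37.4089) → (97.2806,46.5547) → (110.4758,46.2936) → (119.6216,36.7785) → (119.3605,23.5833) → (109.8454,14.4375) (closed)

[4] `<polyline>` open polyline, #000000→engrave S269 F3681: (46.3948,104.8234) → (82.5456,158.4154) → (37.1416,86.9394)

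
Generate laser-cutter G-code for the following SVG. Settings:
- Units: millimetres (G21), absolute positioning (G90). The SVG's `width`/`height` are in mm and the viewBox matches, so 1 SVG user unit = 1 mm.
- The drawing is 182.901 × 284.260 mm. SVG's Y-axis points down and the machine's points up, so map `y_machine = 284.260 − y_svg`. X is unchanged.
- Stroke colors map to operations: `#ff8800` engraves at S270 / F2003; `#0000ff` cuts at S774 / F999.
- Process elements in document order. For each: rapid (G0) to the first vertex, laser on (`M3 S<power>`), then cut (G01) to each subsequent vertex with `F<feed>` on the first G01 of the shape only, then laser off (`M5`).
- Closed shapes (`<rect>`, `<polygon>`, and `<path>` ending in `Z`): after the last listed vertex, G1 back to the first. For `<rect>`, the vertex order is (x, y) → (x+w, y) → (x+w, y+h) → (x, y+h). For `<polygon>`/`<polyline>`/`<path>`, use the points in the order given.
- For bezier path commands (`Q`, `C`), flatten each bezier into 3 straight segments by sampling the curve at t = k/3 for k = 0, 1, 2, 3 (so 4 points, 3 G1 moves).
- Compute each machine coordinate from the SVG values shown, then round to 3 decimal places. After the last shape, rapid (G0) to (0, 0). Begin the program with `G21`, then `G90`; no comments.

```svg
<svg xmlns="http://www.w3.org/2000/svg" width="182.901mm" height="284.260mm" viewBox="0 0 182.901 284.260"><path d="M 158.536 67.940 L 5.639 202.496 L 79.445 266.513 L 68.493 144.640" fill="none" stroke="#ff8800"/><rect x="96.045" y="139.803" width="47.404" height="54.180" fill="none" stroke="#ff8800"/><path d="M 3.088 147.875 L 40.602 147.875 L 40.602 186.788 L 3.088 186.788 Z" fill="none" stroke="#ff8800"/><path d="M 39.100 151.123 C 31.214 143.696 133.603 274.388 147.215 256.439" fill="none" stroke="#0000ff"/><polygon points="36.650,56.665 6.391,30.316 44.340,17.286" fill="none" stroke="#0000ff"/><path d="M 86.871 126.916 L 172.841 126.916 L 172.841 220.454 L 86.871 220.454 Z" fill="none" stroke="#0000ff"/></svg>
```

viewBox `0 0 182.901 284.260` with mm width/height → 1 unit = 1 mm. Flip: y_m = 284.260 − y_svg.

**Shape 1** — `<path>` open polyline, stroke `#ff8800` → engrave (S270, F2003). Machine vertices: (158.536,216.320) → (5.639,81.764) → (79.445,17.747) → (68.493,139.620). Open path.

**Shape 2** — `<rect>` rectangle, stroke `#ff8800` → engrave (S270, F2003). Machine vertices: (96.045,144.457) → (143.449,144.457) → (143.449,90.277) → (96.045,90.277) → (96.045,144.457). Closed: final G1 returns to the first vertex.

**Shape 3** — `<path>` rectangle, stroke `#ff8800` → engrave (S270, F2003). Machine vertices: (3.088,136.385) → (40.602,136.385) → (40.602,97.472) → (3.088,97.472) → (3.088,136.385). Closed: final G1 returns to the first vertex.

**Shape 4** — `<path>` cubic bezier, stroke `#0000ff` → cut (S774, F999). Control points (SVG): P0=(39.100,151.123), P1=(31.214,143.696), P2=(133.603,274.388), P3=(147.215,256.439); sampled at t=k/3. Machine vertices: (39.100,133.137) → (60.600,105.145) → (111.383,48.798) → (147.215,27.821). Open path.

**Shape 5** — `<polygon>` regular polygon, stroke `#0000ff` → cut (S774, F999). Machine vertices: (36.650,227.595) → (6.391,253.944) → (44.340,266.974) → (36.650,227.595). Closed: final G1 returns to the first vertex.

**Shape 6** — `<path>` rectangle, stroke `#0000ff` → cut (S774, F999). Machine vertices: (86.871,157.344) → (172.841,157.344) → (172.841,63.806) → (86.871,63.806) → (86.871,157.344). Closed: final G1 returns to the first vertex.

G21
G90
G0 X158.536 Y216.320
M3 S270
G01 X5.639 Y81.764 F2003
G01 X79.445 Y17.747
G01 X68.493 Y139.620
M5
G0 X96.045 Y144.457
M3 S270
G01 X143.449 Y144.457 F2003
G01 X143.449 Y90.277
G01 X96.045 Y90.277
G01 X96.045 Y144.457
M5
G0 X3.088 Y136.385
M3 S270
G01 X40.602 Y136.385 F2003
G01 X40.602 Y97.472
G01 X3.088 Y97.472
G01 X3.088 Y136.385
M5
G0 X39.100 Y133.137
M3 S774
G01 X60.600 Y105.145 F999
G01 X111.383 Y48.798
G01 X147.215 Y27.821
M5
G0 X36.650 Y227.595
M3 S774
G01 X6.391 Y253.944 F999
G01 X44.340 Y266.974
G01 X36.650 Y227.595
M5
G0 X86.871 Y157.344
M3 S774
G01 X172.841 Y157.344 F999
G01 X172.841 Y63.806
G01 X86.871 Y63.806
G01 X86.871 Y157.344
M5
G0 X0.000 Y0.000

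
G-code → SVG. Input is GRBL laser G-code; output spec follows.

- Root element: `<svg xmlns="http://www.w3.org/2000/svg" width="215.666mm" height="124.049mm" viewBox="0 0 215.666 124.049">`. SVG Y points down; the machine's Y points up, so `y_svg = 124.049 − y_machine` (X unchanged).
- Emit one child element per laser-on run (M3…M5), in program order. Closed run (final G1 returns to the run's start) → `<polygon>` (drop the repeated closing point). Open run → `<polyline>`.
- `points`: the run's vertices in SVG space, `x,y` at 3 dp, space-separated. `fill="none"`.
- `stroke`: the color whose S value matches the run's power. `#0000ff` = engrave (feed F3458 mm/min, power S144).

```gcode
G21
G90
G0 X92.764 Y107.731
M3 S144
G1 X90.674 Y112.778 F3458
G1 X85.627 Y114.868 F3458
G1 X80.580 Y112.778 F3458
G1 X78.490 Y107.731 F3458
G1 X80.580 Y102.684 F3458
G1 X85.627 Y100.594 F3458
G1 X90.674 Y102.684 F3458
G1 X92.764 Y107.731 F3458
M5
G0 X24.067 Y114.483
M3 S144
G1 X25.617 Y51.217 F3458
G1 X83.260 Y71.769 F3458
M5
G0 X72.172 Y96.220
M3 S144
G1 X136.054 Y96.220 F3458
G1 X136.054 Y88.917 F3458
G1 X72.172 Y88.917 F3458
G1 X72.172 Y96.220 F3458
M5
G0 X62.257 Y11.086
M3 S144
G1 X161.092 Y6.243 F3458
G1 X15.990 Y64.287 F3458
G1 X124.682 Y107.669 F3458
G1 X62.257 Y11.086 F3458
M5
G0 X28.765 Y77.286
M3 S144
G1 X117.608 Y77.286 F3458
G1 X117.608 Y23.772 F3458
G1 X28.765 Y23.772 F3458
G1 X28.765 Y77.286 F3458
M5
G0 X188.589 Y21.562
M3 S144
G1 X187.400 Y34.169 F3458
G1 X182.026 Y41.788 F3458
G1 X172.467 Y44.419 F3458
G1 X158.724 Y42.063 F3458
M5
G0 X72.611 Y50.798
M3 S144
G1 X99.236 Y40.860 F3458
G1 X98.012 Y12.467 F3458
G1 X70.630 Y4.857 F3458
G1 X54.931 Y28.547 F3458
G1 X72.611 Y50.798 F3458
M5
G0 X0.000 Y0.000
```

Machine Y-up, SVG Y-down with viewBox height 124.049, so y_svg = 124.049 − y_machine; X carries over. Every run uses S144, so all elements get stroke `#0000ff` (engrave).

Run 1: The run returns to its start, so emit a `<polygon>` with points (Y-flipped): 92.764,16.318 90.674,11.271 85.627,9.181 80.580,11.271 78.490,16.318 80.580,21.365 85.627,23.455 90.674,21.365.

Run 2: The run is open, so emit a `<polyline>` with points (Y-flipped): 24.067,9.566 25.617,72.832 83.260,52.280.

Run 3: The run returns to its start, so emit a `<polygon>` with points (Y-flipped): 72.172,27.829 136.054,27.829 136.054,35.132 72.172,35.132.

Run 4: The run returns to its start, so emit a `<polygon>` with points (Y-flipped): 62.257,112.963 161.092,117.806 15.990,59.762 124.682,16.380.

Run 5: The run returns to its start, so emit a `<polygon>` with points (Y-flipped): 28.765,46.763 117.608,46.763 117.608,100.277 28.765,100.277.

Run 6: The run is open, so emit a `<polyline>` with points (Y-flipped): 188.589,102.487 187.400,89.880 182.026,82.261 172.467,79.630 158.724,81.986.

Run 7: The run returns to its start, so emit a `<polygon>` with points (Y-flipped): 72.611,73.251 99.236,83.189 98.012,111.582 70.630,119.192 54.931,95.502.

<svg xmlns="http://www.w3.org/2000/svg" width="215.666mm" height="124.049mm" viewBox="0 0 215.666 124.049">
  <polygon points="92.764,16.318 90.674,11.271 85.627,9.181 80.580,11.271 78.490,16.318 80.580,21.365 85.627,23.455 90.674,21.365" fill="none" stroke="#0000ff"/>
  <polyline points="24.067,9.566 25.617,72.832 83.260,52.280" fill="none" stroke="#0000ff"/>
  <polygon points="72.172,27.829 136.054,27.829 136.054,35.132 72.172,35.132" fill="none" stroke="#0000ff"/>
  <polygon points="62.257,112.963 161.092,117.806 15.990,59.762 124.682,16.380" fill="none" stroke="#0000ff"/>
  <polygon points="28.765,46.763 117.608,46.763 117.608,100.277 28.765,100.277" fill="none" stroke="#0000ff"/>
  <polyline points="188.589,102.487 187.400,89.880 182.026,82.261 172.467,79.630 158.724,81.986" fill="none" stroke="#0000ff"/>
  <polygon points="72.611,73.251 99.236,83.189 98.012,111.582 70.630,119.192 54.931,95.502" fill="none" stroke="#0000ff"/>
</svg>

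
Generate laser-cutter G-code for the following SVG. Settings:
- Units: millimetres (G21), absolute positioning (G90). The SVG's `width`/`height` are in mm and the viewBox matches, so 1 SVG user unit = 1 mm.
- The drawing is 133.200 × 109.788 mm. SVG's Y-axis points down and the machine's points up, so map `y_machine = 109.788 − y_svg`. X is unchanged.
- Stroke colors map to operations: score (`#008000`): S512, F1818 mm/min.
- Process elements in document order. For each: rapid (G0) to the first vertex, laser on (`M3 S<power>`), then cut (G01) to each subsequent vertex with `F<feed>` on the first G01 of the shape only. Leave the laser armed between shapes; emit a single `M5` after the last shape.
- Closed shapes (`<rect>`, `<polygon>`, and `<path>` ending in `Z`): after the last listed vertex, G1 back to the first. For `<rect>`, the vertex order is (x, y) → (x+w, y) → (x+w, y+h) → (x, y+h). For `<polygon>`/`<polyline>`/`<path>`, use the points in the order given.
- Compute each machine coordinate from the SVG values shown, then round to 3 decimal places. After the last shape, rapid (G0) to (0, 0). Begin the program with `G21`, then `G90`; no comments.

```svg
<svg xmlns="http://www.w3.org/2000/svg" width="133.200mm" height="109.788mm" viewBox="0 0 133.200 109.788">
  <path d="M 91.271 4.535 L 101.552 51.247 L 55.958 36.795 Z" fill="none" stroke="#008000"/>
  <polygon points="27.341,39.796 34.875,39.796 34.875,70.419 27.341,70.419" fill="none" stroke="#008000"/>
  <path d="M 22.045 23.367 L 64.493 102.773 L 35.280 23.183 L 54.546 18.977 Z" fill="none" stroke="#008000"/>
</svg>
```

G21
G90
G0 X91.271 Y105.253
M3 S512
G01 X101.552 Y58.541 F1818
G01 X55.958 Y72.993
G01 X91.271 Y105.253
G0 X27.341 Y69.992
M3 S512
G01 X34.875 Y69.992 F1818
G01 X34.875 Y39.369
G01 X27.341 Y39.369
G01 X27.341 Y69.992
G0 X22.045 Y86.421
M3 S512
G01 X64.493 Y7.015 F1818
G01 X35.280 Y86.605
G01 X54.546 Y90.811
G01 X22.045 Y86.421
M5
G0 X0.000 Y0.000

1 u = 1 mm; y_m = 109.788 − y.

[1] `<path>` regular polygon, #008000→score S512 F1818: (91.271,105.253) → (101.552,58.541) → (55.958,72.993) → (91.271,105.253) (closed)

[2] `<polygon>` rectangle, #008000→score S512 F1818: (27.341,69.992) → (34.875,69.992) → (34.875,39.369) → (27.341,39.369) → (27.341,69.992) (closed)

[3] `<path>` closed polygon, #008000→score S512 F1818: (22.045,86.421) → (64.493,7.015) → (35.280,86.605) → (54.546,90.811) → (22.045,86.421) (closed)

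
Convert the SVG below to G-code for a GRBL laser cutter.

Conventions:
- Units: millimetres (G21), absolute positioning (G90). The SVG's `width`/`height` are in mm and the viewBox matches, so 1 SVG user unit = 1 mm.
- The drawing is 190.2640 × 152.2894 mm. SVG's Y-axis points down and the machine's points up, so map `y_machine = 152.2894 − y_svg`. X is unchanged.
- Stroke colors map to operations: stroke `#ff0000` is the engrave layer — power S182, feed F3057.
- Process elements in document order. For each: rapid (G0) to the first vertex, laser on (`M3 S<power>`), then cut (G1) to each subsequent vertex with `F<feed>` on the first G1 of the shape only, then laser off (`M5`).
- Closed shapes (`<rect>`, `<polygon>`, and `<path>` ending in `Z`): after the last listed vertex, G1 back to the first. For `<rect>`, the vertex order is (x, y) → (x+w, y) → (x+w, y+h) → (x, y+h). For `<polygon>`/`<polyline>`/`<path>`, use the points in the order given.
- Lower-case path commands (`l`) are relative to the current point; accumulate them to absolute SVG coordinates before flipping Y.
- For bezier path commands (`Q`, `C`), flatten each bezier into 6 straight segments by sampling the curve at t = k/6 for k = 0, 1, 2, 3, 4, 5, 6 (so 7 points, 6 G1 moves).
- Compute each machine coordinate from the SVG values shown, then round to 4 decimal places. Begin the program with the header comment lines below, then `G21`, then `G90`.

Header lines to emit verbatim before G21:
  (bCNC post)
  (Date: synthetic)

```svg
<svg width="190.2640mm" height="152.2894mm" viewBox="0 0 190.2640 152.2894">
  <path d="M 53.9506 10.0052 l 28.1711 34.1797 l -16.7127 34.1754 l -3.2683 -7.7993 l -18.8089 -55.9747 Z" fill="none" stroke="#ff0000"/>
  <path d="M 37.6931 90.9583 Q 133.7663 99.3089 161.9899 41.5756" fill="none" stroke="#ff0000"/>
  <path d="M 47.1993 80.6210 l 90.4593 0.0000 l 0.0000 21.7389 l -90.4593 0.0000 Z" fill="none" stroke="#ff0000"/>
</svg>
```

1 u = 1 mm; y_m = 152.2894 − y.

[1] `<path>` closed polygon, #ff0000→engrave S182 F3057: (53.9506,142.2842) → (82.1217,108.1045) → (65.4090,73.9291) → (62.1407,81.7284) → (43.3318,137.7031) → (53.9506,142.2842) (closed)

[2] `<path>` quadratic bezier, #ff0000→engrave S182 F3057: (37.6931,61.3311) → (67.8328,60.3832) → (94.2031,63.1067) → (116.8039,69.5015) → (135.6353,79.5676) → (150.6973,93.3050) → (161.9899,110.7138)

[3] `<path>` rectangle, #ff0000→engrave S182 F3057: (47.1993,71.6684) → (137.6586,71.6684) → (137.6586,49.9295) → (47.1993,49.9295) → (47.1993,71.6684) (closed)

(bCNC post)
(Date: synthetic)
G21
G90
G0 X53.9506 Y142.2842
M3 S182
G1 X82.1217 Y108.1045 F3057
G1 X65.4090 Y73.9291
G1 X62.1407 Y81.7284
G1 X43.3318 Y137.7031
G1 X53.9506 Y142.2842
M5
G0 X37.6931 Y61.3311
M3 S182
G1 X67.8328 Y60.3832 F3057
G1 X94.2031 Y63.1067
G1 X116.8039 Y69.5015
G1 X135.6353 Y79.5676
G1 X150.6973 Y93.3050
G1 X161.9899 Y110.7138
M5
G0 X47.1993 Y71.6684
M3 S182
G1 X137.6586 Y71.6684 F3057
G1 X137.6586 Y49.9295
G1 X47.1993 Y49.9295
G1 X47.1993 Y71.6684
M5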